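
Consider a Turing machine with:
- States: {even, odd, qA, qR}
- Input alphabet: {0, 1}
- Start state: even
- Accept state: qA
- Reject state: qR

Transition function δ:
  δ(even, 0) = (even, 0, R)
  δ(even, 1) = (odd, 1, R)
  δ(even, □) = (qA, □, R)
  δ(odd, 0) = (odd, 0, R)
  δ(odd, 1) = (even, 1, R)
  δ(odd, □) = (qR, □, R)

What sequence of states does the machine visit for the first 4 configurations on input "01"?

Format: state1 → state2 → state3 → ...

Execution trace:
Initial: [even]01
Step 1: δ(even, 0) = (even, 0, R) → 0[even]1
Step 2: δ(even, 1) = (odd, 1, R) → 01[odd]□
Step 3: δ(odd, □) = (qR, □, R) → 01□[qR]□

The machine reaches the reject state qR and halts.

State sequence: even → even → odd → qR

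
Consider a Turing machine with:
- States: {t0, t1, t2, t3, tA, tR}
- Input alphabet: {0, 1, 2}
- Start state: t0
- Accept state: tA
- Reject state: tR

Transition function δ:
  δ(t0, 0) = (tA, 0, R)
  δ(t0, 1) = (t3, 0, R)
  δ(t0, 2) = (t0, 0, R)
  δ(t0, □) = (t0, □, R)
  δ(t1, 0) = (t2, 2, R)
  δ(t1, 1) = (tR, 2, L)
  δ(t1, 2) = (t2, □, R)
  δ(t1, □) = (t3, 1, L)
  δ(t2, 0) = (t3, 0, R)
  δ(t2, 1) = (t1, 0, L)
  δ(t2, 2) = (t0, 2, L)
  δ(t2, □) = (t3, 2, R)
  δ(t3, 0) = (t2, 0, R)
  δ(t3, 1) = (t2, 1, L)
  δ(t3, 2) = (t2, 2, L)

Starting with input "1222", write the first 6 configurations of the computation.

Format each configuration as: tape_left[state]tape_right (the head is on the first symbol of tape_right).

Transitions applied:
Step 1: δ(t0, 1) = (t3, 0, R)
Step 2: δ(t3, 2) = (t2, 2, L)
Step 3: δ(t2, 0) = (t3, 0, R)
Step 4: δ(t3, 2) = (t2, 2, L)
Step 5: δ(t2, 0) = (t3, 0, R)

The first 6 configurations are:
[t0]1222 ⊢ 0[t3]222 ⊢ [t2]0222 ⊢ 0[t3]222 ⊢ [t2]0222 ⊢ 0[t3]222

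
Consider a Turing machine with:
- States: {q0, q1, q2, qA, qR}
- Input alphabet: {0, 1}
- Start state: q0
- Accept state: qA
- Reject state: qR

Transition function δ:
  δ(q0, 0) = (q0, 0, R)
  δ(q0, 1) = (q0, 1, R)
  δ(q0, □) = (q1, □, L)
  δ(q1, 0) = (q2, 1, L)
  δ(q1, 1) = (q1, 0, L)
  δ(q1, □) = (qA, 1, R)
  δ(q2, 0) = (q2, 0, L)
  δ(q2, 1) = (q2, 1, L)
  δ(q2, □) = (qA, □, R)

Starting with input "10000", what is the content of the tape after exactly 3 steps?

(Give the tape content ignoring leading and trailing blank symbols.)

Execution trace:
Initial: [q0]10000
Step 1: δ(q0, 1) = (q0, 1, R) → 1[q0]0000
Step 2: δ(q0, 0) = (q0, 0, R) → 10[q0]000
Step 3: δ(q0, 0) = (q0, 0, R) → 100[q0]00

After 3 steps, the tape (ignoring leading/trailing blanks) is: 10000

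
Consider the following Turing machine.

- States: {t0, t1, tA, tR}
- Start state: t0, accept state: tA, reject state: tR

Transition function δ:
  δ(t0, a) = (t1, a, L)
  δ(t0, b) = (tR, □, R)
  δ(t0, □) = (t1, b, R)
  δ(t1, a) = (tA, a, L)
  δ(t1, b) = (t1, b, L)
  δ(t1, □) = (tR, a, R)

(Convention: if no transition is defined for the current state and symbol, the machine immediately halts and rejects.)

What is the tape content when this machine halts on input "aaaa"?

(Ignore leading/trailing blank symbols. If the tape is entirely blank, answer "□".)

Execution trace:
Initial: [t0]aaaa
Step 1: δ(t0, a) = (t1, a, L) → [t1]□aaaa
Step 2: δ(t1, □) = (tR, a, R) → a[tR]aaaa

The machine reaches the reject state tR and halts.

Final tape (ignoring leading/trailing blanks): aaaaa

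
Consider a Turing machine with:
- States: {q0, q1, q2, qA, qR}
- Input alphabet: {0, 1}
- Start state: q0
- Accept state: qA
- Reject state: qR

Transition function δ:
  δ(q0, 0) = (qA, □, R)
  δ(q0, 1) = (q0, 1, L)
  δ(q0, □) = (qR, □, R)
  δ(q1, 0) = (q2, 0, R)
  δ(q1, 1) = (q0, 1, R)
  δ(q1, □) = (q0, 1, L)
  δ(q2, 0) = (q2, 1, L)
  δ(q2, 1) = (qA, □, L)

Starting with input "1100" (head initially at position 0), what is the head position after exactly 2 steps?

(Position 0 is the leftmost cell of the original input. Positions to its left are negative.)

Execution trace (head position shown):
Step 0: [q0]1100  (head at position 0)
Step 1: move left → [q0]□1100  (head at position -1)
Step 2: move right → □[qR]1100  (head at position 0)

After 2 steps, the head is at position 0.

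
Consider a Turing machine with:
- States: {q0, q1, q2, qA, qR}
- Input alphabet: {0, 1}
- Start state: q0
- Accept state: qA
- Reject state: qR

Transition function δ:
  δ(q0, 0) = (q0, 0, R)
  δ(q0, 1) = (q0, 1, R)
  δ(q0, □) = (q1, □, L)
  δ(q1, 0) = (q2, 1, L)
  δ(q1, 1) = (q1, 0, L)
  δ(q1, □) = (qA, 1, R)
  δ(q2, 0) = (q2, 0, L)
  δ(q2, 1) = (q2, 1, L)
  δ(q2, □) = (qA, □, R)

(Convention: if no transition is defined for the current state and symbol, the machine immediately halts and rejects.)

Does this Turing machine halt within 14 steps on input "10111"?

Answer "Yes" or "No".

Execution trace:
Initial: [q0]10111
Step 1: δ(q0, 1) = (q0, 1, R) → 1[q0]0111
Step 2: δ(q0, 0) = (q0, 0, R) → 10[q0]111
Step 3: δ(q0, 1) = (q0, 1, R) → 101[q0]11
Step 4: δ(q0, 1) = (q0, 1, R) → 1011[q0]1
Step 5: δ(q0, 1) = (q0, 1, R) → 10111[q0]□
Step 6: δ(q0, □) = (q1, □, L) → 1011[q1]1□
Step 7: δ(q1, 1) = (q1, 0, L) → 101[q1]10□
Step 8: δ(q1, 1) = (q1, 0, L) → 10[q1]100□
Step 9: δ(q1, 1) = (q1, 0, L) → 1[q1]0000□
Step 10: δ(q1, 0) = (q2, 1, L) → [q2]11000□
Step 11: δ(q2, 1) = (q2, 1, L) → [q2]□11000□
Step 12: δ(q2, □) = (qA, □, R) → □[qA]11000□

The machine reaches the accept state qA and halts.
The machine halted after 12 steps (within the 14-step bound).

Answer: Yes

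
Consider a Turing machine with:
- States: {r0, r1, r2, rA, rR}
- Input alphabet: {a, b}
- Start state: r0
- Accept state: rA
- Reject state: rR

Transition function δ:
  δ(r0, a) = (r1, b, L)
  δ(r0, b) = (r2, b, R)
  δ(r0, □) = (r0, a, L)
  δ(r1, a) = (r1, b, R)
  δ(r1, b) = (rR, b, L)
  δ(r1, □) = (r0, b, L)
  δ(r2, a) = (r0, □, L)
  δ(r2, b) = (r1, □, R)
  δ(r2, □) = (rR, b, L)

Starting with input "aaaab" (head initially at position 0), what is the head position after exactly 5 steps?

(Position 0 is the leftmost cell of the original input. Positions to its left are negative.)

Execution trace (head position shown):
Step 0: [r0]aaaab  (head at position 0)
Step 1: move left → [r1]□baaab  (head at position -1)
Step 2: move left → [r0]□bbaaab  (head at position -2)
Step 3: move left → [r0]□abbaaab  (head at position -3)
Step 4: move left → [r0]□aabbaaab  (head at position -4)
Step 5: move left → [r0]□aaabbaaab  (head at position -5)

After 5 steps, the head is at position -5.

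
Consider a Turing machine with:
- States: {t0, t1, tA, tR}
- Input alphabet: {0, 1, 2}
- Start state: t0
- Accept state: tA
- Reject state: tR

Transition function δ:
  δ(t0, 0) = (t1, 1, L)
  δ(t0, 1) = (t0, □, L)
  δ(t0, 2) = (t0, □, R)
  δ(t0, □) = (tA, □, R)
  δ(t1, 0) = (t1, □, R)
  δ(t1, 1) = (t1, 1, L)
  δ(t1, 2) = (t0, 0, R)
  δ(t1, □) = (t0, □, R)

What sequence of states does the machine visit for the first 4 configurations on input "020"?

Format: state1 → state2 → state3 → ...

Execution trace:
Initial: [t0]020
Step 1: δ(t0, 0) = (t1, 1, L) → [t1]□120
Step 2: δ(t1, □) = (t0, □, R) → □[t0]120
Step 3: δ(t0, 1) = (t0, □, L) → [t0]□□20

State sequence: t0 → t1 → t0 → t0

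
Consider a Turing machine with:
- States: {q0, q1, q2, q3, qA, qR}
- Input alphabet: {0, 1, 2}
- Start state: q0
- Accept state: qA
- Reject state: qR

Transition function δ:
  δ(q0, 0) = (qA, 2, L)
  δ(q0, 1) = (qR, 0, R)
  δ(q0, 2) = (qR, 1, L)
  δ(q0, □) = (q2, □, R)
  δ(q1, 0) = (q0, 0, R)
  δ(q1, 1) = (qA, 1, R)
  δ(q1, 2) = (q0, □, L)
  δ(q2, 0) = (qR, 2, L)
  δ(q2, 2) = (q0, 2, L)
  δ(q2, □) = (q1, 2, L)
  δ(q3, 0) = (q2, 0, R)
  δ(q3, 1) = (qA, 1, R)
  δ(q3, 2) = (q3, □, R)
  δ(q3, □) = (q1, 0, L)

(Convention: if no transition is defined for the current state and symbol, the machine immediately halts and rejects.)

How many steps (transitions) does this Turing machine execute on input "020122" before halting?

Execution trace:
Initial: [q0]020122
Step 1: δ(q0, 0) = (qA, 2, L) → [qA]□220122

The machine reaches the accept state qA and halts.

The machine executed 1 step before halting.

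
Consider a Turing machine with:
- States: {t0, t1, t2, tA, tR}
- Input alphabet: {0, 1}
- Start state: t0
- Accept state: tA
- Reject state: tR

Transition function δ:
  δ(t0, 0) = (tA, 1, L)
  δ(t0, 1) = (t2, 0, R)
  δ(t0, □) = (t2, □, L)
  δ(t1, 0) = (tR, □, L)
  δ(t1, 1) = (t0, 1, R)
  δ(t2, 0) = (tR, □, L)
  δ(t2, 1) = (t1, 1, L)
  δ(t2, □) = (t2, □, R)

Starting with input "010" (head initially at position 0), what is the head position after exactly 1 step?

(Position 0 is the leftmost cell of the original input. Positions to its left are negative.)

Execution trace (head position shown):
Step 0: [t0]010  (head at position 0)
Step 1: move left → [tA]□110  (head at position -1)

After 1 step, the head is at position -1.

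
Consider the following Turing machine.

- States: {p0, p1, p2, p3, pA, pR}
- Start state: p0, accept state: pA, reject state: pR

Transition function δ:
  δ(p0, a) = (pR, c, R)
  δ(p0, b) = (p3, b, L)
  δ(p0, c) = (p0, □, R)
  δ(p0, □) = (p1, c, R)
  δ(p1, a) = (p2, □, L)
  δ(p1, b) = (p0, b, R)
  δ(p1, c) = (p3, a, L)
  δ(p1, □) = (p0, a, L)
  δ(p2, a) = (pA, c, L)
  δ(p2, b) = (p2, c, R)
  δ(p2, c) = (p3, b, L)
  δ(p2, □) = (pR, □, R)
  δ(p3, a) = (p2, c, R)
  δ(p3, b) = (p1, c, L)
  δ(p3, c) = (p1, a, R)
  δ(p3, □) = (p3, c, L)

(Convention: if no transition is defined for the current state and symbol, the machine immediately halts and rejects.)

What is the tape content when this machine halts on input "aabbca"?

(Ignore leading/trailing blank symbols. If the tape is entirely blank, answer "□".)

Execution trace:
Initial: [p0]aabbca
Step 1: δ(p0, a) = (pR, c, R) → c[pR]abbca

The machine reaches the reject state pR and halts.

Final tape (ignoring leading/trailing blanks): cabbca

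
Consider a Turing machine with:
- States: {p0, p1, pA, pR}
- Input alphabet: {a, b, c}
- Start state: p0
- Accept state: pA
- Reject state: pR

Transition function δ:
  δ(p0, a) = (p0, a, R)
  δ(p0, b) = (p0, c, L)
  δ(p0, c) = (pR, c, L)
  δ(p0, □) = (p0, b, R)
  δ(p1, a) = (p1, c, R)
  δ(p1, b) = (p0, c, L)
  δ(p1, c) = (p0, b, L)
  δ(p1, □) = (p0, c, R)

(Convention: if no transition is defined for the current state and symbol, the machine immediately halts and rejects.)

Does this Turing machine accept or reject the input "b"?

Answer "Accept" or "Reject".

Execution trace:
Initial: [p0]b
Step 1: δ(p0, b) = (p0, c, L) → [p0]□c
Step 2: δ(p0, □) = (p0, b, R) → b[p0]c
Step 3: δ(p0, c) = (pR, c, L) → [pR]bc

The machine reaches the reject state pR and halts.

Answer: Reject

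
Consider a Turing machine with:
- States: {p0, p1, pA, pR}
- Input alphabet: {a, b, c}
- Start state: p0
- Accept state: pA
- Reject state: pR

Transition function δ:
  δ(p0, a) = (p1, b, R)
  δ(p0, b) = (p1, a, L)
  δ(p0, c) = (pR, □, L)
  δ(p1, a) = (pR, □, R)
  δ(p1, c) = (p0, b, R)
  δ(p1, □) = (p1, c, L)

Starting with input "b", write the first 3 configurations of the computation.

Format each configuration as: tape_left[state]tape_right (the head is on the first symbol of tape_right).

Transitions applied:
Step 1: δ(p0, b) = (p1, a, L)
Step 2: δ(p1, □) = (p1, c, L)

The first 3 configurations are:
[p0]b ⊢ [p1]□a ⊢ [p1]□ca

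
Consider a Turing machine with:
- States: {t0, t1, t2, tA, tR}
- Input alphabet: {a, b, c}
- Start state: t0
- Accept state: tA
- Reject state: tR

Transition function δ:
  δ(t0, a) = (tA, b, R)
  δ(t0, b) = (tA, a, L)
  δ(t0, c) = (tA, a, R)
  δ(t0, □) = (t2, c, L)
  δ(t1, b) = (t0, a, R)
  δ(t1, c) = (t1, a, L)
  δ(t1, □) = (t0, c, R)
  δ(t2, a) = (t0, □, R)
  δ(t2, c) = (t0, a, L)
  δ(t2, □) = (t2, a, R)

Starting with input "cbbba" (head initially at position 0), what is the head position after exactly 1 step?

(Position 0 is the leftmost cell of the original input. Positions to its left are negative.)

Execution trace (head position shown):
Step 0: [t0]cbbba  (head at position 0)
Step 1: move right → a[tA]bbba  (head at position 1)

After 1 step, the head is at position 1.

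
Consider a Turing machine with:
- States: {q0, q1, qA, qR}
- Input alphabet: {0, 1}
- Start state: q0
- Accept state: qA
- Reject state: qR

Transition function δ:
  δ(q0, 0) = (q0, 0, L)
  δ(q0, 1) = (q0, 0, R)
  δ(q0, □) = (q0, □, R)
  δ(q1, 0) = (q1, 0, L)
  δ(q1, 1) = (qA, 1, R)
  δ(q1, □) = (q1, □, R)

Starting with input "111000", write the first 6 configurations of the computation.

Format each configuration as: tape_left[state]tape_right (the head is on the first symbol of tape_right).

Transitions applied:
Step 1: δ(q0, 1) = (q0, 0, R)
Step 2: δ(q0, 1) = (q0, 0, R)
Step 3: δ(q0, 1) = (q0, 0, R)
Step 4: δ(q0, 0) = (q0, 0, L)
Step 5: δ(q0, 0) = (q0, 0, L)

The first 6 configurations are:
[q0]111000 ⊢ 0[q0]11000 ⊢ 00[q0]1000 ⊢ 000[q0]000 ⊢ 00[q0]0000 ⊢ 0[q0]00000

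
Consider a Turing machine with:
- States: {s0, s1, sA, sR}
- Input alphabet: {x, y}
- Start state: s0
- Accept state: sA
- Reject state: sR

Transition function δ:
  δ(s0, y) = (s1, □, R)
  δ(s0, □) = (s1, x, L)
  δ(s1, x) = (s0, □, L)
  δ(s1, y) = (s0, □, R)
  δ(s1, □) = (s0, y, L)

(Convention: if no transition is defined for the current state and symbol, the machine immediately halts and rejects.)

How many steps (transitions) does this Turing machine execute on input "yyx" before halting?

Execution trace:
Initial: [s0]yyx
Step 1: δ(s0, y) = (s1, □, R) → □[s1]yx
Step 2: δ(s1, y) = (s0, □, R) → □□[s0]x

No transition is defined for δ(s0, x). By convention the machine halts and rejects.

The machine executed 2 steps before halting.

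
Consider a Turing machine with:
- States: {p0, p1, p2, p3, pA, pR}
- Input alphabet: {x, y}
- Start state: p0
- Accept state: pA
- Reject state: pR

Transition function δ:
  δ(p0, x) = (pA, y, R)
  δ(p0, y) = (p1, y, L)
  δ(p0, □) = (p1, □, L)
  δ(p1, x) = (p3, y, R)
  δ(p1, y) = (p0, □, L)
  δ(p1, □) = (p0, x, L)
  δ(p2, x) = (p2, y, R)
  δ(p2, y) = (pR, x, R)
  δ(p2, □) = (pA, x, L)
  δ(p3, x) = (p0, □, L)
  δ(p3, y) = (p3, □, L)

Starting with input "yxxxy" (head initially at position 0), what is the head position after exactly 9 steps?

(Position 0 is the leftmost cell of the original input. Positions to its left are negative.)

Execution trace (head position shown):
Step 0: [p0]yxxxy  (head at position 0)
Step 1: move left → [p1]□yxxxy  (head at position -1)
Step 2: move left → [p0]□xyxxxy  (head at position -2)
Step 3: move left → [p1]□□xyxxxy  (head at position -3)
Step 4: move left → [p0]□x□xyxxxy  (head at position -4)
Step 5: move left → [p1]□□x□xyxxxy  (head at position -5)
Step 6: move left → [p0]□x□x□xyxxxy  (head at position -6)
Step 7: move left → [p1]□□x□x□xyxxxy  (head at position -7)
Step 8: move left → [p0]□x□x□x□xyxxxy  (head at position -8)
Step 9: move left → [p1]□□x□x□x□xyxxxy  (head at position -9)

After 9 steps, the head is at position -9.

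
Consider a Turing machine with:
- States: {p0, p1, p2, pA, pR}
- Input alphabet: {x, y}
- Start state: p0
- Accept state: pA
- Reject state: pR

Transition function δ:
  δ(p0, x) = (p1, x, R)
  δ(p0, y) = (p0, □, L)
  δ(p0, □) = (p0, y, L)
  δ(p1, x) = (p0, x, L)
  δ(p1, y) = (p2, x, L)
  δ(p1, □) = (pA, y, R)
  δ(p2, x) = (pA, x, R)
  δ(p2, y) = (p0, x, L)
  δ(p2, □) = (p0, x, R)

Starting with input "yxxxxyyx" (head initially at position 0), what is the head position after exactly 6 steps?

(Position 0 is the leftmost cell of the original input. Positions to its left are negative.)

Execution trace (head position shown):
Step 0: [p0]yxxxxyyx  (head at position 0)
Step 1: move left → [p0]□□xxxxyyx  (head at position -1)
Step 2: move left → [p0]□y□xxxxyyx  (head at position -2)
Step 3: move left → [p0]□yy□xxxxyyx  (head at position -3)
Step 4: move left → [p0]□yyy□xxxxyyx  (head at position -4)
Step 5: move left → [p0]□yyyy□xxxxyyx  (head at position -5)
Step 6: move left → [p0]□yyyyy□xxxxyyx  (head at position -6)

After 6 steps, the head is at position -6.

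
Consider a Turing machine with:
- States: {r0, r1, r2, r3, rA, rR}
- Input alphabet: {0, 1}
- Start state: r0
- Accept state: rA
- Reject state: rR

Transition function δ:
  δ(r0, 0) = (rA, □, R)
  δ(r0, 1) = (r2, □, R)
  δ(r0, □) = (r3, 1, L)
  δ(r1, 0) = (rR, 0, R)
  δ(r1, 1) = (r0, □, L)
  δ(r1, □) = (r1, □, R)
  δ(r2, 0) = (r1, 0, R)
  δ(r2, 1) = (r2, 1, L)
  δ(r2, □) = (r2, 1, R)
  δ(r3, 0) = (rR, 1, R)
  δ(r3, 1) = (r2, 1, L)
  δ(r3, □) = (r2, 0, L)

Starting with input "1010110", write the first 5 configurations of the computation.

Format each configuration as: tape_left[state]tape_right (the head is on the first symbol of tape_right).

Transitions applied:
Step 1: δ(r0, 1) = (r2, □, R)
Step 2: δ(r2, 0) = (r1, 0, R)
Step 3: δ(r1, 1) = (r0, □, L)
Step 4: δ(r0, 0) = (rA, □, R)

The first 5 configurations are:
[r0]1010110 ⊢ □[r2]010110 ⊢ □0[r1]10110 ⊢ □[r0]0□0110 ⊢ □□[rA]□0110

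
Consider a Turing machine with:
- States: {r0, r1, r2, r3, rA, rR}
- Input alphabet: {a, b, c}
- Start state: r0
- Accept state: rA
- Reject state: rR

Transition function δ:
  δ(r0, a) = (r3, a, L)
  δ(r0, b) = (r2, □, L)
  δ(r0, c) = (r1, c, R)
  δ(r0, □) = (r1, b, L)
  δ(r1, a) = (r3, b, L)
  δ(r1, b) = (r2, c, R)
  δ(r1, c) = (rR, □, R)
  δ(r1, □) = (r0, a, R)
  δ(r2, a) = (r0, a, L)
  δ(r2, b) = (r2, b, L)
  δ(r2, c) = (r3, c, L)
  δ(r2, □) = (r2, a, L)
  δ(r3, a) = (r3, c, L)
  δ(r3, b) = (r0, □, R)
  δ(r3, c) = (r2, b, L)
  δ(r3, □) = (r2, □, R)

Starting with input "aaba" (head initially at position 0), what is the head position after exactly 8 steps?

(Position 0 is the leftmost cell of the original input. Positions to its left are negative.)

Execution trace (head position shown):
Step 0: [r0]aaba  (head at position 0)
Step 1: move left → [r3]□aaba  (head at position -1)
Step 2: move right → □[r2]aaba  (head at position 0)
Step 3: move left → [r0]□aaba  (head at position -1)
Step 4: move left → [r1]□baaba  (head at position -2)
Step 5: move right → a[r0]baaba  (head at position -1)
Step 6: move left → [r2]a□aaba  (head at position -2)
Step 7: move left → [r0]□a□aaba  (head at position -3)
Step 8: move left → [r1]□ba□aaba  (head at position -4)

After 8 steps, the head is at position -4.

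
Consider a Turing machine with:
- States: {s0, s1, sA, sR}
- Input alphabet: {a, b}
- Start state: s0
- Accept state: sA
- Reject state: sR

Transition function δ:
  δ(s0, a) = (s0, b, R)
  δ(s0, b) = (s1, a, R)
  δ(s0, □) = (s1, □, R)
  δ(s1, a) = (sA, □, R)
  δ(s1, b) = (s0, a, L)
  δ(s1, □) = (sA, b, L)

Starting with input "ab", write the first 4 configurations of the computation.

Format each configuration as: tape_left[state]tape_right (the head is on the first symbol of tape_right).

Transitions applied:
Step 1: δ(s0, a) = (s0, b, R)
Step 2: δ(s0, b) = (s1, a, R)
Step 3: δ(s1, □) = (sA, b, L)

The first 4 configurations are:
[s0]ab ⊢ b[s0]b ⊢ ba[s1]□ ⊢ b[sA]ab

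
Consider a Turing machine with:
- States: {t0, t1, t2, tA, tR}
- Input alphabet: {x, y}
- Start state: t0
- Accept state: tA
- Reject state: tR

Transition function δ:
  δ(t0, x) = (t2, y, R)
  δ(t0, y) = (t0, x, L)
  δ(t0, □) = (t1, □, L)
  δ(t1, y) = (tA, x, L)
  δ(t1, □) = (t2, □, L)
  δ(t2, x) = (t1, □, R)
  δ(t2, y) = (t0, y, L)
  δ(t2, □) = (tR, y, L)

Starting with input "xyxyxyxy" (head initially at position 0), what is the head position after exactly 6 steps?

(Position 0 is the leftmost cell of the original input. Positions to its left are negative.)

Execution trace (head position shown):
Step 0: [t0]xyxyxyxy  (head at position 0)
Step 1: move right → y[t2]yxyxyxy  (head at position 1)
Step 2: move left → [t0]yyxyxyxy  (head at position 0)
Step 3: move left → [t0]□xyxyxyxy  (head at position -1)
Step 4: move left → [t1]□□xyxyxyxy  (head at position -2)
Step 5: move left → [t2]□□□xyxyxyxy  (head at position -3)
Step 6: move left → [tR]□y□□xyxyxyxy  (head at position -4)

After 6 steps, the head is at position -4.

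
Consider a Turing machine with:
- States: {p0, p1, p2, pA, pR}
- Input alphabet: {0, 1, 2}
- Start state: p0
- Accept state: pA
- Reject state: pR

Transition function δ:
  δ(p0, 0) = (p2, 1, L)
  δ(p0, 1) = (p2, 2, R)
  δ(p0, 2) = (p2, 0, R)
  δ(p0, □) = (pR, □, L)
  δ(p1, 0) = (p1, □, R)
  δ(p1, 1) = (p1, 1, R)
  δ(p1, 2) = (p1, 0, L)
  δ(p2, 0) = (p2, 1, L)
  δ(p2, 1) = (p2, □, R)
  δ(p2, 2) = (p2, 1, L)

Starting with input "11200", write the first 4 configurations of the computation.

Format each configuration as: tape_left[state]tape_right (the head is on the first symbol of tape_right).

Transitions applied:
Step 1: δ(p0, 1) = (p2, 2, R)
Step 2: δ(p2, 1) = (p2, □, R)
Step 3: δ(p2, 2) = (p2, 1, L)

The first 4 configurations are:
[p0]11200 ⊢ 2[p2]1200 ⊢ 2□[p2]200 ⊢ 2[p2]□100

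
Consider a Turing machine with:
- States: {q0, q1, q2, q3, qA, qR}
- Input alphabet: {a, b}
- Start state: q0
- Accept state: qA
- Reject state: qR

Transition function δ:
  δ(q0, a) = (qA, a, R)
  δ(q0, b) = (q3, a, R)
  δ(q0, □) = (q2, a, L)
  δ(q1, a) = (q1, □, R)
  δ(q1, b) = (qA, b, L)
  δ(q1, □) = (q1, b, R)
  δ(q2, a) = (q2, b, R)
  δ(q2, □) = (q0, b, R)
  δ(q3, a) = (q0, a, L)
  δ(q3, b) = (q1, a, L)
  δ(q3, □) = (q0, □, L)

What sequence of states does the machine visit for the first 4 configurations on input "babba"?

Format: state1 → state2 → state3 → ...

Execution trace:
Initial: [q0]babba
Step 1: δ(q0, b) = (q3, a, R) → a[q3]abba
Step 2: δ(q3, a) = (q0, a, L) → [q0]aabba
Step 3: δ(q0, a) = (qA, a, R) → a[qA]abba

The machine reaches the accept state qA and halts.

State sequence: q0 → q3 → q0 → qA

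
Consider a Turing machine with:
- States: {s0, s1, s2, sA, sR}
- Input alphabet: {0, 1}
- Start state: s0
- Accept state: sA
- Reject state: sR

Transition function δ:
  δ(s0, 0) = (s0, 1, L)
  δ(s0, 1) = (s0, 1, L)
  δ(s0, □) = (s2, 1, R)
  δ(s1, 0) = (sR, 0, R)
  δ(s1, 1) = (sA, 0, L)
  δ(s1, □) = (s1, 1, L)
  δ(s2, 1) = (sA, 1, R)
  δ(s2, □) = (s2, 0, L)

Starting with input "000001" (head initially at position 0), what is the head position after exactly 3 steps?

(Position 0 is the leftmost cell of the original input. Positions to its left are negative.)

Execution trace (head position shown):
Step 0: [s0]000001  (head at position 0)
Step 1: move left → [s0]□100001  (head at position -1)
Step 2: move right → 1[s2]100001  (head at position 0)
Step 3: move right → 11[sA]00001  (head at position 1)

After 3 steps, the head is at position 1.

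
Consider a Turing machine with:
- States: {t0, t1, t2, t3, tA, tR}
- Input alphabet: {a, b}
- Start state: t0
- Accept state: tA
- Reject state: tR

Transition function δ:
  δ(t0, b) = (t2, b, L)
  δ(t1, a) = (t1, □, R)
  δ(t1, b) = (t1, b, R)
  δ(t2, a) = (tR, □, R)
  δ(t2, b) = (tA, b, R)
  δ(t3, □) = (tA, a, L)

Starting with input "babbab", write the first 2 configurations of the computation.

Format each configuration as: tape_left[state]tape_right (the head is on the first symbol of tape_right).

Transitions applied:
Step 1: δ(t0, b) = (t2, b, L)

The first 2 configurations are:
[t0]babbab ⊢ [t2]□babbab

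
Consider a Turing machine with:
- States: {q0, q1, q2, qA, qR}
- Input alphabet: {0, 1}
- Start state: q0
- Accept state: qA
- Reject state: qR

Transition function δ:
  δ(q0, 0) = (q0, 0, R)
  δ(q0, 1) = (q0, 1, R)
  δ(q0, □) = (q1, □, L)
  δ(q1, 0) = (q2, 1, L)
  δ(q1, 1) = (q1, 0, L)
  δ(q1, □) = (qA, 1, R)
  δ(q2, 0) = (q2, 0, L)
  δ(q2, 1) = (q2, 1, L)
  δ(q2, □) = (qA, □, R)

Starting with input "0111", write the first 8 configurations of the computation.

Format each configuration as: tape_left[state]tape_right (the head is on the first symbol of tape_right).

Transitions applied:
Step 1: δ(q0, 0) = (q0, 0, R)
Step 2: δ(q0, 1) = (q0, 1, R)
Step 3: δ(q0, 1) = (q0, 1, R)
Step 4: δ(q0, 1) = (q0, 1, R)
Step 5: δ(q0, □) = (q1, □, L)
Step 6: δ(q1, 1) = (q1, 0, L)
Step 7: δ(q1, 1) = (q1, 0, L)

The first 8 configurations are:
[q0]0111 ⊢ 0[q0]111 ⊢ 01[q0]11 ⊢ 011[q0]1 ⊢ 0111[q0]□ ⊢ 011[q1]1□ ⊢ 01[q1]10□ ⊢ 0[q1]100□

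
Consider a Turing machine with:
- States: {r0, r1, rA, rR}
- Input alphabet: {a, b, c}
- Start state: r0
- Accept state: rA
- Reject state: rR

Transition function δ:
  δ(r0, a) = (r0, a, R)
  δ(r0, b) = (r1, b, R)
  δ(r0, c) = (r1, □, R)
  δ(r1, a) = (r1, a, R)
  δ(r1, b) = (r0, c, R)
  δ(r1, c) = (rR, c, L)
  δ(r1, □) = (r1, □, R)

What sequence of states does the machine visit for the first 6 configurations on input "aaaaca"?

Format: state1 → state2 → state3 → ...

Execution trace:
Initial: [r0]aaaaca
Step 1: δ(r0, a) = (r0, a, R) → a[r0]aaaca
Step 2: δ(r0, a) = (r0, a, R) → aa[r0]aaca
Step 3: δ(r0, a) = (r0, a, R) → aaa[r0]aca
Step 4: δ(r0, a) = (r0, a, R) → aaaa[r0]ca
Step 5: δ(r0, c) = (r1, □, R) → aaaa□[r1]a

State sequence: r0 → r0 → r0 → r0 → r0 → r1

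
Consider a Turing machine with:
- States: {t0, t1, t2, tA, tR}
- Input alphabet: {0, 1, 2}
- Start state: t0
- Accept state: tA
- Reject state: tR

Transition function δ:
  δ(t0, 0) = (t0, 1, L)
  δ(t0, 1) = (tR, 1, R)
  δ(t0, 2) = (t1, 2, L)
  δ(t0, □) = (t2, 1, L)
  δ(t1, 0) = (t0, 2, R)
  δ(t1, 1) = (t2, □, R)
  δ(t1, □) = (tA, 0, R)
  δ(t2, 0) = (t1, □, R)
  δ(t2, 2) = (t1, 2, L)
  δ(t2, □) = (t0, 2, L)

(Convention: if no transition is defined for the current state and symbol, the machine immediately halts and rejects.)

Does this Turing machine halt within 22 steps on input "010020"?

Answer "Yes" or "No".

Execution trace:
Initial: [t0]010020
Step 1: δ(t0, 0) = (t0, 1, L) → [t0]□110020
Step 2: δ(t0, □) = (t2, 1, L) → [t2]□1110020
Step 3: δ(t2, □) = (t0, 2, L) → [t0]□21110020
Step 4: δ(t0, □) = (t2, 1, L) → [t2]□121110020
Step 5: δ(t2, □) = (t0, 2, L) → [t0]□2121110020
Step 6: δ(t0, □) = (t2, 1, L) → [t2]□12121110020
Step 7: δ(t2, □) = (t0, 2, L) → [t0]□212121110020
Step 8: δ(t0, □) = (t2, 1, L) → [t2]□1212121110020
Step 9: δ(t2, □) = (t0, 2, L) → [t0]□21212121110020
Step 10: δ(t0, □) = (t2, 1, L) → [t2]□121212121110020
Step 11: δ(t2, □) = (t0, 2, L) → [t0]□2121212121110020
Step 12: δ(t0, □) = (t2, 1, L) → [t2]□12121212121110020
Step 13: δ(t2, □) = (t0, 2, L) → [t0]□212121212121110020
Step 14: δ(t0, □) = (t2, 1, L) → [t2]□1212121212121110020
Step 15: δ(t2, □) = (t0, 2, L) → [t0]□21212121212121110020
Step 16: δ(t0, □) = (t2, 1, L) → [t2]□121212121212121110020
Step 17: δ(t2, □) = (t0, 2, L) → [t0]□2121212121212121110020
Step 18: δ(t0, □) = (t2, 1, L) → [t2]□12121212121212121110020
Step 19: δ(t2, □) = (t0, 2, L) → [t0]□212121212121212121110020
Step 20: δ(t0, □) = (t2, 1, L) → [t2]□1212121212121212121110020
Step 21: δ(t2, □) = (t0, 2, L) → [t0]□21212121212121212121110020
Step 22: δ(t0, □) = (t2, 1, L) → [t2]□121212121212121212121110020

The machine has not reached a halting state after 22 steps.
The machine did not halt within the 22-step bound.

Answer: No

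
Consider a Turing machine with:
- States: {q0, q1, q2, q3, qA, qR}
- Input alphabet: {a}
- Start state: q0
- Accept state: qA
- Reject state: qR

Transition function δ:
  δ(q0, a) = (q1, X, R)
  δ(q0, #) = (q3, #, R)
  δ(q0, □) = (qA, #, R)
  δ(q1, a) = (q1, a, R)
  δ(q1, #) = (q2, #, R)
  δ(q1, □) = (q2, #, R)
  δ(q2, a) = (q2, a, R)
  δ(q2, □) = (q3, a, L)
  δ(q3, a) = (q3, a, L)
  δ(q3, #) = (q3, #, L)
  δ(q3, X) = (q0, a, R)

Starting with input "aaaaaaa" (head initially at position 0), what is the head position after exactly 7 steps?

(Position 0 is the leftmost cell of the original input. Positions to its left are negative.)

Execution trace (head position shown):
Step 0: [q0]aaaaaaa  (head at position 0)
Step 1: move right → X[q1]aaaaaa  (head at position 1)
Step 2: move right → Xa[q1]aaaaa  (head at position 2)
Step 3: move right → Xaa[q1]aaaa  (head at position 3)
Step 4: move right → Xaaa[q1]aaa  (head at position 4)
Step 5: move right → Xaaaa[q1]aa  (head at position 5)
Step 6: move right → Xaaaaa[q1]a  (head at position 6)
Step 7: move right → Xaaaaaa[q1]□  (head at position 7)

After 7 steps, the head is at position 7.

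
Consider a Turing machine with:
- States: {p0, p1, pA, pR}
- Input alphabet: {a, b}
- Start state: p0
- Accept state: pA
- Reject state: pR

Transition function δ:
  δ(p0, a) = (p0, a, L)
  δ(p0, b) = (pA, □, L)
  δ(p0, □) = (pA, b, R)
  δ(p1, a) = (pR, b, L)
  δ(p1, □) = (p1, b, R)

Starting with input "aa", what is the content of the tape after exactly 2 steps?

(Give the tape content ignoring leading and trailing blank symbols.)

Execution trace:
Initial: [p0]aa
Step 1: δ(p0, a) = (p0, a, L) → [p0]□aa
Step 2: δ(p0, □) = (pA, b, R) → b[pA]aa

The machine reaches the accept state pA and halts.

After 2 steps, the tape (ignoring leading/trailing blanks) is: baa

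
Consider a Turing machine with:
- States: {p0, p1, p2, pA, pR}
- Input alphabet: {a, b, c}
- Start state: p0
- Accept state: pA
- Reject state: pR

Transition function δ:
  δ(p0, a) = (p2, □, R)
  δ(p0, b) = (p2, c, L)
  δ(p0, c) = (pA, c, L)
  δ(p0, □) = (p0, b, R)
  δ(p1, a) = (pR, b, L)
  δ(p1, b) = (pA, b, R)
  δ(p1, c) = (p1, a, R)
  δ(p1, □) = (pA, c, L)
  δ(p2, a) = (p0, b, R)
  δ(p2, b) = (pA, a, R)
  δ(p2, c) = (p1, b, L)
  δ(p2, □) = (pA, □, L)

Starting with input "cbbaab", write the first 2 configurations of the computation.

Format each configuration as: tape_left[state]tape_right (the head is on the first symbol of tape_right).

Transitions applied:
Step 1: δ(p0, c) = (pA, c, L)

The first 2 configurations are:
[p0]cbbaab ⊢ [pA]□cbbaab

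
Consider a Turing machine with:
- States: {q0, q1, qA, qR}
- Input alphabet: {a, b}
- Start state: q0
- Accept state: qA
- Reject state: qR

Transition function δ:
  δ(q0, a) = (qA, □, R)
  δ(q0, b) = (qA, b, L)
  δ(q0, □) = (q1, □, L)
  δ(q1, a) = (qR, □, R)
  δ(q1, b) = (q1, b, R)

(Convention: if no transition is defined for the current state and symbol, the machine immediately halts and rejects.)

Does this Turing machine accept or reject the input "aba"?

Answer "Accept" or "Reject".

Execution trace:
Initial: [q0]aba
Step 1: δ(q0, a) = (qA, □, R) → □[qA]ba

The machine reaches the accept state qA and halts.

Answer: Accept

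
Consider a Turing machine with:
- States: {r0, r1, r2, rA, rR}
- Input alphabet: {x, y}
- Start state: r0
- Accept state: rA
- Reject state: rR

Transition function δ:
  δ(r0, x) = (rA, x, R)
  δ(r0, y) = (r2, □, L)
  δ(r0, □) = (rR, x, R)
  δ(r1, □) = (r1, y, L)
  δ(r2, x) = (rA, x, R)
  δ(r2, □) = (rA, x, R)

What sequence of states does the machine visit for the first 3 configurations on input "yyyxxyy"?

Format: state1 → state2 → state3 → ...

Execution trace:
Initial: [r0]yyyxxyy
Step 1: δ(r0, y) = (r2, □, L) → [r2]□□yyxxyy
Step 2: δ(r2, □) = (rA, x, R) → x[rA]□yyxxyy

The machine reaches the accept state rA and halts.

State sequence: r0 → r2 → rA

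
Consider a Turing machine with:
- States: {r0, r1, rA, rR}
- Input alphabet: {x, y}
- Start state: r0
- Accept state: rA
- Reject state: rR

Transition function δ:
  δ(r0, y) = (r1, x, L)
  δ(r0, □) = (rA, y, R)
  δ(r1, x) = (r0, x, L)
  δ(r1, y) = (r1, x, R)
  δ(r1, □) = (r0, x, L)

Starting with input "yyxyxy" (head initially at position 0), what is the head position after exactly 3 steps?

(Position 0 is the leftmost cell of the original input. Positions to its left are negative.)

Execution trace (head position shown):
Step 0: [r0]yyxyxy  (head at position 0)
Step 1: move left → [r1]□xyxyxy  (head at position -1)
Step 2: move left → [r0]□xxyxyxy  (head at position -2)
Step 3: move right → y[rA]xxyxyxy  (head at position -1)

After 3 steps, the head is at position -1.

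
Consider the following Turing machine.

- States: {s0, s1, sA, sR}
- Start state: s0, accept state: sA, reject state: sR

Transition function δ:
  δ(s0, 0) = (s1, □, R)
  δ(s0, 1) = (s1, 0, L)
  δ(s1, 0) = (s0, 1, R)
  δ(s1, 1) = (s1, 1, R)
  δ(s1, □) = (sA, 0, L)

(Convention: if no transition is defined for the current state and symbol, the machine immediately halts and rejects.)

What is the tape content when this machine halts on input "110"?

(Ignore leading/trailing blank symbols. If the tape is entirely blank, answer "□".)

Execution trace:
Initial: [s0]110
Step 1: δ(s0, 1) = (s1, 0, L) → [s1]□010
Step 2: δ(s1, □) = (sA, 0, L) → [sA]□0010

The machine reaches the accept state sA and halts.

Final tape (ignoring leading/trailing blanks): 0010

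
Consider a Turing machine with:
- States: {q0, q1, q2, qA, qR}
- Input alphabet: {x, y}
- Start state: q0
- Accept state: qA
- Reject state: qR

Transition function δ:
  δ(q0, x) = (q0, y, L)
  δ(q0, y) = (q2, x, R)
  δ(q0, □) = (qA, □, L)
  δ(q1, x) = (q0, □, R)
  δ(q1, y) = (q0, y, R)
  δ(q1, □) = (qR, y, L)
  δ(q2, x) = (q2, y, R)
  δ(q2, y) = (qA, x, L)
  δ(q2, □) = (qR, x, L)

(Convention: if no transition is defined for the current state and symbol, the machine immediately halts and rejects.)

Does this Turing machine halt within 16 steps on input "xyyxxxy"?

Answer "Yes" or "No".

Execution trace:
Initial: [q0]xyyxxxy
Step 1: δ(q0, x) = (q0, y, L) → [q0]□yyyxxxy
Step 2: δ(q0, □) = (qA, □, L) → [qA]□□yyyxxxy

The machine reaches the accept state qA and halts.
The machine halted after 2 steps (within the 16-step bound).

Answer: Yes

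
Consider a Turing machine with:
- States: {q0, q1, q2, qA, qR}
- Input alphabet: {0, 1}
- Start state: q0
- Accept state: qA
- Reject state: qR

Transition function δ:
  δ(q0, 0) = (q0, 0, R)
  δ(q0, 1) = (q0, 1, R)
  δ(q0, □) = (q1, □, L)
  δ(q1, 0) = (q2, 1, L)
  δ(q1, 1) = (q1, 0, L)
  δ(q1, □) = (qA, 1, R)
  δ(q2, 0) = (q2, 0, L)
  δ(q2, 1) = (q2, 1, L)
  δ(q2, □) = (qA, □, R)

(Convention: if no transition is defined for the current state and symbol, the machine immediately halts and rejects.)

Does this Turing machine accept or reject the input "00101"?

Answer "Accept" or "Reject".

Execution trace:
Initial: [q0]00101
Step 1: δ(q0, 0) = (q0, 0, R) → 0[q0]0101
Step 2: δ(q0, 0) = (q0, 0, R) → 00[q0]101
Step 3: δ(q0, 1) = (q0, 1, R) → 001[q0]01
Step 4: δ(q0, 0) = (q0, 0, R) → 0010[q0]1
Step 5: δ(q0, 1) = (q0, 1, R) → 00101[q0]□
Step 6: δ(q0, □) = (q1, □, L) → 0010[q1]1□
Step 7: δ(q1, 1) = (q1, 0, L) → 001[q1]00□
Step 8: δ(q1, 0) = (q2, 1, L) → 00[q2]110□
Step 9: δ(q2, 1) = (q2, 1, L) → 0[q2]0110□
Step 10: δ(q2, 0) = (q2, 0, L) → [q2]00110□
Step 11: δ(q2, 0) = (q2, 0, L) → [q2]□00110□
Step 12: δ(q2, □) = (qA, □, R) → □[qA]00110□

The machine reaches the accept state qA and halts.

Answer: Accept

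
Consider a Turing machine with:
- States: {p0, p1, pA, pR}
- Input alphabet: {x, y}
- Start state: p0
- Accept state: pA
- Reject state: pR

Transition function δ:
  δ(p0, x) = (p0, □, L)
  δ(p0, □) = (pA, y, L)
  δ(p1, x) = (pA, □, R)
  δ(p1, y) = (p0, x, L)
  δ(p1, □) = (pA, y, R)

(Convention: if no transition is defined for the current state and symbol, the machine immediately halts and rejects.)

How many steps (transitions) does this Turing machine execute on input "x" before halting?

Execution trace:
Initial: [p0]x
Step 1: δ(p0, x) = (p0, □, L) → [p0]□□
Step 2: δ(p0, □) = (pA, y, L) → [pA]□y□

The machine reaches the accept state pA and halts.

The machine executed 2 steps before halting.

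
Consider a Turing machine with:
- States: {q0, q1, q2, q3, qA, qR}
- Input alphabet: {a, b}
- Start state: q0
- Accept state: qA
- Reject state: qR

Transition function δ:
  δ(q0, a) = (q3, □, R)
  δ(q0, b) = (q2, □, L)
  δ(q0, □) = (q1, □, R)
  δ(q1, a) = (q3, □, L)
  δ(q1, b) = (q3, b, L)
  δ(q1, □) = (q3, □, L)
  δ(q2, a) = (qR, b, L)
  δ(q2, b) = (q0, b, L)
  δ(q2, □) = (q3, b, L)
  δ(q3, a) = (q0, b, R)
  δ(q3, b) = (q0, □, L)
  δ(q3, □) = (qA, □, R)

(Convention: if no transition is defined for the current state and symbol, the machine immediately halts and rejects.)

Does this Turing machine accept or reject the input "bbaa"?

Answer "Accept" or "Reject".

Execution trace:
Initial: [q0]bbaa
Step 1: δ(q0, b) = (q2, □, L) → [q2]□□baa
Step 2: δ(q2, □) = (q3, b, L) → [q3]□b□baa
Step 3: δ(q3, □) = (qA, □, R) → □[qA]b□baa

The machine reaches the accept state qA and halts.

Answer: Accept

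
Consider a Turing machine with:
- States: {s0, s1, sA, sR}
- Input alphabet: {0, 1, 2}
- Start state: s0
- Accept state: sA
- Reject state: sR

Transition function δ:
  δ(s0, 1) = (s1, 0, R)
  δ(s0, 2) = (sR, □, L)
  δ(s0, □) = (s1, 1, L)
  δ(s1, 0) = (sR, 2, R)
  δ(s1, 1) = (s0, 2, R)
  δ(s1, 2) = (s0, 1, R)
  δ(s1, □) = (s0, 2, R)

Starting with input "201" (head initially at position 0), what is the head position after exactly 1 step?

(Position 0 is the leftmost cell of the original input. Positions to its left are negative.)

Execution trace (head position shown):
Step 0: [s0]201  (head at position 0)
Step 1: move left → [sR]□□01  (head at position -1)

After 1 step, the head is at position -1.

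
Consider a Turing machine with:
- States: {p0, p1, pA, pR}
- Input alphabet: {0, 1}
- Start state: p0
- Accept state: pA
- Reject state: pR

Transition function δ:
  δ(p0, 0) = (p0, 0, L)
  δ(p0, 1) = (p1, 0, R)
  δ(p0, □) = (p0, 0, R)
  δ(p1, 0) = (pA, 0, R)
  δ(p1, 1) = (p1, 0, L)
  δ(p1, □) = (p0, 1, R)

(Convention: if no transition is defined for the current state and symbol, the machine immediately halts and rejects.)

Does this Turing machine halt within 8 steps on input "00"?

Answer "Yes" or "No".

Execution trace:
Initial: [p0]00
Step 1: δ(p0, 0) = (p0, 0, L) → [p0]□00
Step 2: δ(p0, □) = (p0, 0, R) → 0[p0]00
Step 3: δ(p0, 0) = (p0, 0, L) → [p0]000
Step 4: δ(p0, 0) = (p0, 0, L) → [p0]□000
Step 5: δ(p0, □) = (p0, 0, R) → 0[p0]000
Step 6: δ(p0, 0) = (p0, 0, L) → [p0]0000
Step 7: δ(p0, 0) = (p0, 0, L) → [p0]□0000
Step 8: δ(p0, □) = (p0, 0, R) → 0[p0]0000

The machine has not reached a halting state after 8 steps.
The machine did not halt within the 8-step bound.

Answer: No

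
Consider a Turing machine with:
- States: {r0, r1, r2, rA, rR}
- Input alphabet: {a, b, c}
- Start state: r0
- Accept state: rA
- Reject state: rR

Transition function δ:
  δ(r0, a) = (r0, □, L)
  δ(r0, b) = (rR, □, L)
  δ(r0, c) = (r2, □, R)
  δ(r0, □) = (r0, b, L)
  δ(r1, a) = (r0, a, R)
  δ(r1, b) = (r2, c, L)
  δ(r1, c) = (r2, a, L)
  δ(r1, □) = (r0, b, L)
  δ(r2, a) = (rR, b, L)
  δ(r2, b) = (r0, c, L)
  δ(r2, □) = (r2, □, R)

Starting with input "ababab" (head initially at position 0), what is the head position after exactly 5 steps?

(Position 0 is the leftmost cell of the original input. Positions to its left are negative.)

Execution trace (head position shown):
Step 0: [r0]ababab  (head at position 0)
Step 1: move left → [r0]□□babab  (head at position -1)
Step 2: move left → [r0]□b□babab  (head at position -2)
Step 3: move left → [r0]□bb□babab  (head at position -3)
Step 4: move left → [r0]□bbb□babab  (head at position -4)
Step 5: move left → [r0]□bbbb□babab  (head at position -5)

After 5 steps, the head is at position -5.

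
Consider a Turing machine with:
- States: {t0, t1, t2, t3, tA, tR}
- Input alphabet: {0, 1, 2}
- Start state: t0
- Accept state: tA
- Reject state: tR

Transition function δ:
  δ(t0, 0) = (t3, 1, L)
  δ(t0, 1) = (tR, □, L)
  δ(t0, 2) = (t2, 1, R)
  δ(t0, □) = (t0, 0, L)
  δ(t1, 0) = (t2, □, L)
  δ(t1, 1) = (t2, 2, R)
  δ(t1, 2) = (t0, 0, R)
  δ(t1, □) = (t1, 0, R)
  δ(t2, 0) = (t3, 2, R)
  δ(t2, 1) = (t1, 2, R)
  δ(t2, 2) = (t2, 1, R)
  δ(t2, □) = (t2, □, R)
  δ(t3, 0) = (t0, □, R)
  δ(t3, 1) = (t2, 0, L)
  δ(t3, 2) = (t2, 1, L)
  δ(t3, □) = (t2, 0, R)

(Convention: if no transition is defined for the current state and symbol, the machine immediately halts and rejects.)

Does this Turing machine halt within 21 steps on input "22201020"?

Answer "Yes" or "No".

Execution trace:
Initial: [t0]22201020
Step 1: δ(t0, 2) = (t2, 1, R) → 1[t2]2201020
Step 2: δ(t2, 2) = (t2, 1, R) → 11[t2]201020
Step 3: δ(t2, 2) = (t2, 1, R) → 111[t2]01020
Step 4: δ(t2, 0) = (t3, 2, R) → 1112[t3]1020
Step 5: δ(t3, 1) = (t2, 0, L) → 111[t2]20020
Step 6: δ(t2, 2) = (t2, 1, R) → 1111[t2]0020
Step 7: δ(t2, 0) = (t3, 2, R) → 11112[t3]020
Step 8: δ(t3, 0) = (t0, □, R) → 11112□[t0]20
Step 9: δ(t0, 2) = (t2, 1, R) → 11112□1[t2]0
Step 10: δ(t2, 0) = (t3, 2, R) → 11112□12[t3]□
Step 11: δ(t3, □) = (t2, 0, R) → 11112□120[t2]□
Step 12: δ(t2, □) = (t2, □, R) → 11112□120□[t2]□
Step 13: δ(t2, □) = (t2, □, R) → 11112□120□□[t2]□
Step 14: δ(t2, □) = (t2, □, R) → 11112□120□□□[t2]□
Step 15: δ(t2, □) = (t2, □, R) → 11112□120□□□□[t2]□
Step 16: δ(t2, □) = (t2, □, R) → 11112□120□□□□□[t2]□
Step 17: δ(t2, □) = (t2, □, R) → 11112□120□□□□□□[t2]□
Step 18: δ(t2, □) = (t2, □, R) → 11112□120□□□□□□□[t2]□
Step 19: δ(t2, □) = (t2, □, R) → 11112□120□□□□□□□□[t2]□
Step 20: δ(t2, □) = (t2, □, R) → 11112□120□□□□□□□□□[t2]□
Step 21: δ(t2, □) = (t2, □, R) → 11112□120□□□□□□□□□□[t2]□

The machine has not reached a halting state after 21 steps.
The machine did not halt within the 21-step bound.

Answer: No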